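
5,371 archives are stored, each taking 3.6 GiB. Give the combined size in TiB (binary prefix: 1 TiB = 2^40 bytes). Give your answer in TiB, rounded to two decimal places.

18.88 TiB

Total = 5,371 × 3.6 GiB = 19335.6 GiB
= 19335.6 × 1,073,741,824 bytes = 20,761,442,412,134.4 bytes
1 TiB = 1,099,511,627,776 bytes
20,761,442,412,134.4 / 1,099,511,627,776 = 18.88 TiB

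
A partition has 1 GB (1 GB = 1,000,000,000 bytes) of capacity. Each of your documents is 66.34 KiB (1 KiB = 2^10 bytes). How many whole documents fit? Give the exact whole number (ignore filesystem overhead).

Capacity: 1 GB = 1,000,000,000 bytes
Per item: 66.34 KiB = 67,932.16 bytes
⌊1,000,000,000 / 67,932.16⌋ = 14,720

14,720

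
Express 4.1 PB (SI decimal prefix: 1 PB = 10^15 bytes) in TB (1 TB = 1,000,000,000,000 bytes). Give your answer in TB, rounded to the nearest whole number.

4,100 TB

4.1 PB = 4.1 × 10^15 bytes = 4,100,000,000,000,000 bytes
1 TB = 10^12 bytes = 1,000,000,000,000 bytes
4,100,000,000,000,000 / 1,000,000,000,000 = 4,100 TB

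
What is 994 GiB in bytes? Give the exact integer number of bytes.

994 × 1,073,741,824 = 1,067,299,373,056 bytes  (1 GiB = 2^30 bytes)

1,067,299,373,056 bytes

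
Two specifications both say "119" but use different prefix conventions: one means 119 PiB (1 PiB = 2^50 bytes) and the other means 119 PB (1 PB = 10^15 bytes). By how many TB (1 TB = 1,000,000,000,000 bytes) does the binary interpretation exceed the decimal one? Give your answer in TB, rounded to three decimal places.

14,982.089 TB

119 PiB = 119 × 1,125,899,906,842,624 = 133,982,088,914,272,256 bytes
119 PB = 119 × 1,000,000,000,000,000 = 119,000,000,000,000,000 bytes
difference = 14,982,088,914,272,256 bytes
14,982,088,914,272,256 / 1,000,000,000,000 = 14,982.089 TB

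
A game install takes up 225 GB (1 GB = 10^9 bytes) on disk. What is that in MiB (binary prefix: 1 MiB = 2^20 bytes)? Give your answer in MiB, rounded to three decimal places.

225 GB × 1,000,000,000 bytes/GB = 225,000,000,000 bytes
1 MiB = 2^20 bytes = 1,048,576 bytes
225,000,000,000 / 1,048,576 = 214,576.721 MiB

214,576.721 MiB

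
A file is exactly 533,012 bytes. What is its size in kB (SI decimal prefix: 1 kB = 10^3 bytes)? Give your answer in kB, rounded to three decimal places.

533,012 bytes given.
1 kB = 10^3 bytes = 1,000 bytes
533,012 / 1,000 = 533.012 kB

533.012 kB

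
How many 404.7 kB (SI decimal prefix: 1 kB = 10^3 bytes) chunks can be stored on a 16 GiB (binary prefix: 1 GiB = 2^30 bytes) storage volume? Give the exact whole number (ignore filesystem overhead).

42,450

Capacity: 16 GiB = 17,179,869,184 bytes
Per item: 404.7 kB = 404,700 bytes
⌊17,179,869,184 / 404,700⌋ = 42,450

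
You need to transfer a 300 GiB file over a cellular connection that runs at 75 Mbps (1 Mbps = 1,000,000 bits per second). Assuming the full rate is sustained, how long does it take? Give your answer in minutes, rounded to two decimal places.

300 GiB = 322,122,547,200 bytes = 2,576,980,377,600 bits
75 Mbps = 75,000,000 bits/s
time = 2,576,980,377,600 / 75,000,000 = 34,359.738 s
34,359.738 s / 60 = 572.66 minutes

572.66 minutes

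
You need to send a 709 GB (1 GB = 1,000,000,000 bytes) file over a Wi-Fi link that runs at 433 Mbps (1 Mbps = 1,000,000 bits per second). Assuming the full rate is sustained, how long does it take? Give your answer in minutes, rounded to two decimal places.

709 GB = 709,000,000,000 bytes = 5,672,000,000,000 bits
433 Mbps = 433,000,000 bits/s
time = 5,672,000,000,000 / 433,000,000 = 13,099.307 s
13,099.307 s / 60 = 218.32 minutes

218.32 minutes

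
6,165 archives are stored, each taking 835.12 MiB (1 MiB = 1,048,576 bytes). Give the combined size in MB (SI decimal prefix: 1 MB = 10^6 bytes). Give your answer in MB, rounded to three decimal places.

5,398,609.055 MB

Total = 6,165 × 835.12 MiB = 5148514.8 MiB
= 5148514.8 × 1,048,576 bytes = 5,398,609,054,924.8 bytes
1 MB = 1,000,000 bytes
5,398,609,054,924.8 / 1,000,000 = 5,398,609.055 MB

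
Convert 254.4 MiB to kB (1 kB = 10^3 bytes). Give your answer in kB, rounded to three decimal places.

254.4 MiB = 254.4 × 2^20 bytes = 266,757,734.4 bytes
1 kB = 10^3 bytes = 1,000 bytes
266,757,734.4 / 1,000 = 266,757.734 kB

266,757.734 kB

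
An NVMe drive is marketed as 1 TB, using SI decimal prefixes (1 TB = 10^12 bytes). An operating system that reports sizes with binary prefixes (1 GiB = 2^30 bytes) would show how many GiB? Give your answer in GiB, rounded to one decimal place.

931.3 GiB

1 TB = 1 × 10^12 bytes = 1,000,000,000,000 bytes
1 GiB = 2^30 bytes = 1,073,741,824 bytes
1,000,000,000,000 / 1,073,741,824 = 931.3 GiB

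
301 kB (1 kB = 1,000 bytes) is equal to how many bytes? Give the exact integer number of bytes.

301 × 1,000 = 301,000 bytes  (1 kB = 10^3 bytes)

301,000 bytes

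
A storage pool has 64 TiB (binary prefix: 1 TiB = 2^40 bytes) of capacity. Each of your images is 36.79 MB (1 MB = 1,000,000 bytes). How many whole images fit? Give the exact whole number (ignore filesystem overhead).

1,912,713

Capacity: 64 TiB = 70,368,744,177,664 bytes
Per item: 36.79 MB = 36,790,000 bytes
⌊70,368,744,177,664 / 36,790,000⌋ = 1,912,713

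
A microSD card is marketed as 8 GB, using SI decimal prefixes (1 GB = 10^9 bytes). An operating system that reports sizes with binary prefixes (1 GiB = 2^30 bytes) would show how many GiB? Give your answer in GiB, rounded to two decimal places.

8 GB = 8 × 10^9 bytes = 8,000,000,000 bytes
1 GiB = 2^30 bytes = 1,073,741,824 bytes
8,000,000,000 / 1,073,741,824 = 7.45 GiB

7.45 GiB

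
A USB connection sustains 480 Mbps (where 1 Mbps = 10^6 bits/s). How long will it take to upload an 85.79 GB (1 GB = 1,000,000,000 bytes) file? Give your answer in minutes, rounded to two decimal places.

23.83 minutes

85.79 GB = 85,790,000,000 bytes = 686,320,000,000 bits
480 Mbps = 480,000,000 bits/s
time = 686,320,000,000 / 480,000,000 = 1,429.833 s
1,429.833 s / 60 = 23.83 minutes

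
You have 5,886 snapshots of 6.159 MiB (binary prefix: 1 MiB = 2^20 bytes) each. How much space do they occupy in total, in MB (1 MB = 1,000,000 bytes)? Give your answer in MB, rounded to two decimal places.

Total = 5,886 × 6.159 MiB = 36251.874 MiB
= 36251.874 × 1,048,576 bytes = 38,012,845,031.424 bytes
1 MB = 1,000,000 bytes
38,012,845,031.424 / 1,000,000 = 38,012.85 MB

38,012.85 MB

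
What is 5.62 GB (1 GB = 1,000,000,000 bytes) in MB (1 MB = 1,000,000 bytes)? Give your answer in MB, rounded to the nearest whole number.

5.62 GB × 1,000,000,000 bytes/GB = 5,620,000,000 bytes
1 MB = 10^6 bytes = 1,000,000 bytes
5,620,000,000 / 1,000,000 = 5,620 MB

5,620 MB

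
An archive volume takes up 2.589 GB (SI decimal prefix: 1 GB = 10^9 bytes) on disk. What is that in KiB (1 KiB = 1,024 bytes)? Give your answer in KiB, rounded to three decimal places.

2.589 GB × 1,000,000,000 bytes/GB = 2,589,000,000 bytes
1 KiB = 2^10 bytes = 1,024 bytes
2,589,000,000 / 1,024 = 2,528,320.313 KiB

2,528,320.313 KiB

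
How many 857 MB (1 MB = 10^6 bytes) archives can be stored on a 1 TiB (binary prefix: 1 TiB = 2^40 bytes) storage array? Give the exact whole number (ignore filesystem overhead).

1,282

Capacity: 1 TiB = 1,099,511,627,776 bytes
Per item: 857 MB = 857,000,000 bytes
⌊1,099,511,627,776 / 857,000,000⌋ = 1,282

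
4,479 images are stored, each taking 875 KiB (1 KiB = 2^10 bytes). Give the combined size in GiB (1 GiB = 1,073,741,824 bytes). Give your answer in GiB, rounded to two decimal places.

Total = 4,479 × 875 KiB = 3,919,125 KiB
= 3,919,125 × 1,024 bytes = 4,013,184,000 bytes
1 GiB = 1,073,741,824 bytes
4,013,184,000 / 1,073,741,824 = 3.74 GiB

3.74 GiB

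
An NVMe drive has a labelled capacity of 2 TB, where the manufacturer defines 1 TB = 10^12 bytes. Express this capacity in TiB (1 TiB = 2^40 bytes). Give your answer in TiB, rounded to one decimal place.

2 TB × 1,000,000,000,000 bytes/TB = 2,000,000,000,000 bytes
1 TiB = 2^40 bytes = 1,099,511,627,776 bytes
2,000,000,000,000 / 1,099,511,627,776 = 1.8 TiB

1.8 TiB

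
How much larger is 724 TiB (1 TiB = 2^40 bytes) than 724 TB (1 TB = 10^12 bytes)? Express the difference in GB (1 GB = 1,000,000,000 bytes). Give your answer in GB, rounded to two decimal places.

724 TiB = 724 × 1,099,511,627,776 = 796,046,418,509,824 bytes
724 TB = 724 × 1,000,000,000,000 = 724,000,000,000,000 bytes
difference = 72,046,418,509,824 bytes
72,046,418,509,824 / 1,000,000,000 = 72,046.42 GB

72,046.42 GB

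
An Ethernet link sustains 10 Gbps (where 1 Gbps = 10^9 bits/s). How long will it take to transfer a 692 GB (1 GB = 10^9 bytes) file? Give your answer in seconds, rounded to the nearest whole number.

692 GB = 692,000,000,000 bytes = 5,536,000,000,000 bits
10 Gbps = 10,000,000,000 bits/s
time = 5,536,000,000,000 / 10,000,000,000 = 554 s

554 seconds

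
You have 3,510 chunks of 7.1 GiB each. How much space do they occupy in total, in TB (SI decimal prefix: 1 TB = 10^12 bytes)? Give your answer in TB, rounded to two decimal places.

26.76 TB

Total = 3,510 × 7.1 GiB = 24,921 GiB
= 24,921 × 1,073,741,824 bytes = 26,758,719,995,904 bytes
1 TB = 1,000,000,000,000 bytes
26,758,719,995,904 / 1,000,000,000,000 = 26.76 TB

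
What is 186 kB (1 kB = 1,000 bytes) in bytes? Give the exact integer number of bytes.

186,000 bytes

186 × 1,000 = 186,000 bytes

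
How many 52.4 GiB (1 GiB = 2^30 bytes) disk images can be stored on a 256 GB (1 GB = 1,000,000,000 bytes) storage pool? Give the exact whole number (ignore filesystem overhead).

4

Capacity: 256 GB = 256,000,000,000 bytes
Per item: 52.4 GiB = 56,264,071,577.6 bytes
⌊256,000,000,000 / 56,264,071,577.6⌋ = 4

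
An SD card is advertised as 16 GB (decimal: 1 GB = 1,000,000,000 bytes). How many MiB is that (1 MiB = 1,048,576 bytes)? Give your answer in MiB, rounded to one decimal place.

15,258.8 MiB

16 GB = 16 × 10^9 bytes = 16,000,000,000 bytes
1 MiB = 2^20 bytes = 1,048,576 bytes
16,000,000,000 / 1,048,576 = 15,258.8 MiB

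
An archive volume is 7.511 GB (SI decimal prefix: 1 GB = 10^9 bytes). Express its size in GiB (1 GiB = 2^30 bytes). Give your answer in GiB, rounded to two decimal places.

7.511 GB = 7.511 × 10^9 bytes = 7,511,000,000 bytes
1 GiB = 1,073,741,824 bytes
7,511,000,000 / 1,073,741,824 = 7.00 GiB

7.00 GiB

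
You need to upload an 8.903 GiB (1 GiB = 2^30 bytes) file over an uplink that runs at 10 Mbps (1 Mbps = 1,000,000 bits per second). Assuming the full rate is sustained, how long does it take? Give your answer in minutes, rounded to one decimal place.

127.5 minutes

8.903 GiB = 9,559,523,459.072 bytes = 76,476,187,672.576 bits
10 Mbps = 10,000,000 bits/s
time = 76,476,187,672.576 / 10,000,000 = 7,647.62 s
7,647.62 s / 60 = 127.5 minutes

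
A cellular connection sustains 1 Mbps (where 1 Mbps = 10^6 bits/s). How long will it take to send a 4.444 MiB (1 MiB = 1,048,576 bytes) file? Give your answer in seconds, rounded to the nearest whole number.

4.444 MiB = 4,659,871.744 bytes = 37,278,973.952 bits
1 Mbps = 1,000,000 bits/s
time = 37,278,973.952 / 1,000,000 = 37 s

37 seconds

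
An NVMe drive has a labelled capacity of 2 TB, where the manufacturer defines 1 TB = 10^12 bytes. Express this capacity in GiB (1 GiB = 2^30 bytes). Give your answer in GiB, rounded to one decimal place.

1,862.6 GiB

2 TB × 1,000,000,000,000 bytes/TB = 2,000,000,000,000 bytes
1 GiB = 2^30 bytes = 1,073,741,824 bytes
2,000,000,000,000 / 1,073,741,824 = 1,862.6 GiB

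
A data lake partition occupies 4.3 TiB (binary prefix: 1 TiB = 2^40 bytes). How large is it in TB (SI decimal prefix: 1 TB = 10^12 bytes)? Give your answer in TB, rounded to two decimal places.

4.3 TiB × 1,099,511,627,776 bytes/TiB = 4,727,899,999,436.8 bytes
1 TB = 1,000,000,000,000 bytes
4,727,899,999,436.8 / 1,000,000,000,000 = 4.73 TB

4.73 TB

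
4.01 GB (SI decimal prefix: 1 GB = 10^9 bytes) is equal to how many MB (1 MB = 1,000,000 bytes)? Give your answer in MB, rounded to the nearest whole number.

4.01 GB = 4.01 × 10^9 bytes = 4,010,000,000 bytes
1 MB = 10^6 bytes = 1,000,000 bytes
4,010,000,000 / 1,000,000 = 4,010 MB

4,010 MB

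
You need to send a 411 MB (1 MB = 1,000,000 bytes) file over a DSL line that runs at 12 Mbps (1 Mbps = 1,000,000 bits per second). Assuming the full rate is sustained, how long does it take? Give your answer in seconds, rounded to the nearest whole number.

274 seconds

411 MB = 411,000,000 bytes = 3,288,000,000 bits
12 Mbps = 12,000,000 bits/s
time = 3,288,000,000 / 12,000,000 = 274 s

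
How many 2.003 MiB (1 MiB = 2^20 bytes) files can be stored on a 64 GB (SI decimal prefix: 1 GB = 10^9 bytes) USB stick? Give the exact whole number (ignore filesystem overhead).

Capacity: 64 GB = 64,000,000,000 bytes
Per item: 2.003 MiB = 2,100,297.728 bytes
⌊64,000,000,000 / 2,100,297.728⌋ = 30,471

30,471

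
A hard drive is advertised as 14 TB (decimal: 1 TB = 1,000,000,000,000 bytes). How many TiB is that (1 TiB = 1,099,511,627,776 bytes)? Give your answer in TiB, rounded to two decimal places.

14 TB = 14 × 10^12 bytes = 14,000,000,000,000 bytes
1 TiB = 2^40 bytes = 1,099,511,627,776 bytes
14,000,000,000,000 / 1,099,511,627,776 = 12.73 TiB

12.73 TiB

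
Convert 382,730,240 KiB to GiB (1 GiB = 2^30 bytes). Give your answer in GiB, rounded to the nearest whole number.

382,730,240 KiB = 382,730,240 × 2^10 bytes = 391,915,765,760 bytes
1 GiB = 2^30 bytes = 1,073,741,824 bytes
391,915,765,760 / 1,073,741,824 = 365 GiB

365 GiB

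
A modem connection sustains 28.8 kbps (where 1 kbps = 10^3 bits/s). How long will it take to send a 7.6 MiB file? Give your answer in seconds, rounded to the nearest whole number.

7.6 MiB = 7,969,177.6 bytes = 63,753,420.8 bits
28.8 kbps = 28,800 bits/s
time = 63,753,420.8 / 28,800 = 2,214 s

2,214 seconds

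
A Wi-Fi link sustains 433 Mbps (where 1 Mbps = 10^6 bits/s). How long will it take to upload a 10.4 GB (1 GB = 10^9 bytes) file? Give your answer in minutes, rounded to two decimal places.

3.20 minutes

10.4 GB = 10,400,000,000 bytes = 83,200,000,000 bits
433 Mbps = 433,000,000 bits/s
time = 83,200,000,000 / 433,000,000 = 192.148 s
192.148 s / 60 = 3.20 minutes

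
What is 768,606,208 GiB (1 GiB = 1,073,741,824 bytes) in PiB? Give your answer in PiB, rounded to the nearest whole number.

733 PiB

768,606,208 GiB = 768,606,208 × 2^30 bytes = 825,284,631,715,643,392 bytes
1 PiB = 2^50 bytes = 1,125,899,906,842,624 bytes
825,284,631,715,643,392 / 1,125,899,906,842,624 = 733 PiB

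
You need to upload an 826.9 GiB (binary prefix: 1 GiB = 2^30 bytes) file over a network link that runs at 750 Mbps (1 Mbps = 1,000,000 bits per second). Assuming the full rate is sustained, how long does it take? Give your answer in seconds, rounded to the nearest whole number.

9,471 seconds

826.9 GiB = 887,877,114,265.6 bytes = 7,103,016,914,124.8 bits
750 Mbps = 750,000,000 bits/s
time = 7,103,016,914,124.8 / 750,000,000 = 9,471 s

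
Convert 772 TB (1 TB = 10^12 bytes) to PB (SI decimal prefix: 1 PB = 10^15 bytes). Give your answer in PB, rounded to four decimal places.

772 TB × 1,000,000,000,000 bytes/TB = 772,000,000,000,000 bytes
1 PB = 10^15 bytes = 1,000,000,000,000,000 bytes
772,000,000,000,000 / 1,000,000,000,000,000 = 0.7720 PB

0.7720 PB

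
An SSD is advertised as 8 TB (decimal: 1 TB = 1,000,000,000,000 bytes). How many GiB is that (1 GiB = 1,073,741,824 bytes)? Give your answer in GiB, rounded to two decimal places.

7,450.58 GiB

8 TB = 8 × 10^12 bytes = 8,000,000,000,000 bytes
1 GiB = 2^30 bytes = 1,073,741,824 bytes
8,000,000,000,000 / 1,073,741,824 = 7,450.58 GiB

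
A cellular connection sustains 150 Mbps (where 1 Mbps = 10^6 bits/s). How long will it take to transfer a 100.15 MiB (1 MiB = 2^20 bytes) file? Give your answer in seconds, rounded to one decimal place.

100.15 MiB = 105,014,886.4 bytes = 840,119,091.2 bits
150 Mbps = 150,000,000 bits/s
time = 840,119,091.2 / 150,000,000 = 5.6 s

5.6 seconds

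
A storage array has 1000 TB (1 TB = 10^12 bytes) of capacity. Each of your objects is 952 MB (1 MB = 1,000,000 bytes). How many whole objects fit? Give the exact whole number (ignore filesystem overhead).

1,050,420

Capacity: 1000 TB = 1,000,000,000,000,000 bytes
Per item: 952 MB = 952,000,000 bytes
⌊1,000,000,000,000,000 / 952,000,000⌋ = 1,050,420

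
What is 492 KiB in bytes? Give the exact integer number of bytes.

492 × 1,024 = 503,808 bytes

503,808 bytes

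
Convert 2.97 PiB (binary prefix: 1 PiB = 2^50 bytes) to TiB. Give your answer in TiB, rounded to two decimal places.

3,041.28 TiB

2.97 PiB = 2.97 × 2^50 bytes = 3,343,922,723,322,593.28 bytes
1 TiB = 1,099,511,627,776 bytes
3,343,922,723,322,593.28 / 1,099,511,627,776 = 3,041.28 TiB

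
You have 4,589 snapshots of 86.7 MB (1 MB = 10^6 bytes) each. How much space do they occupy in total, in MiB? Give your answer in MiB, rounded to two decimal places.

379,434.87 MiB

Total = 4,589 × 86.7 MB = 397866.3 MB
= 397866.3 × 1,000,000 bytes = 397,866,300,000 bytes
1 MiB = 1,048,576 bytes
397,866,300,000 / 1,048,576 = 379,434.87 MiB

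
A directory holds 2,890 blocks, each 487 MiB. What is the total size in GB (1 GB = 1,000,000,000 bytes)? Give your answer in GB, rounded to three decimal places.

Total = 2,890 × 487 MiB = 1,407,430 MiB
= 1,407,430 × 1,048,576 bytes = 1,475,797,319,680 bytes
1 GB = 1,000,000,000 bytes
1,475,797,319,680 / 1,000,000,000 = 1,475.797 GB

1,475.797 GB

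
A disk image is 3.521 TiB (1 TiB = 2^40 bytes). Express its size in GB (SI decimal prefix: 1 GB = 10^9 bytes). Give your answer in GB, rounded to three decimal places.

3.521 TiB = 3.521 × 2^40 bytes = 3,871,380,441,399.296 bytes
1 GB = 1,000,000,000 bytes
3,871,380,441,399.296 / 1,000,000,000 = 3,871.380 GB

3,871.380 GB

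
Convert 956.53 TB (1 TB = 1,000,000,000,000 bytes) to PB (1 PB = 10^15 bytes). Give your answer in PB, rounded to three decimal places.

956.53 TB = 956.53 × 10^12 bytes = 956,530,000,000,000 bytes
1 PB = 1,000,000,000,000,000 bytes
956,530,000,000,000 / 1,000,000,000,000,000 = 0.957 PB

0.957 PB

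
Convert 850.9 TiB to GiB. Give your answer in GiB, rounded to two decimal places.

850.9 TiB × 1,099,511,627,776 bytes/TiB = 935,574,444,074,598.4 bytes
1 GiB = 2^30 bytes = 1,073,741,824 bytes
935,574,444,074,598.4 / 1,073,741,824 = 871,321.60 GiB

871,321.60 GiB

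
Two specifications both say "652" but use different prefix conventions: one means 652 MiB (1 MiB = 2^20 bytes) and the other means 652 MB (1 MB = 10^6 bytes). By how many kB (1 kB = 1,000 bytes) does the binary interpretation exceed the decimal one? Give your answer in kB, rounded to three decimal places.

31,671.552 kB

652 MiB = 652 × 1,048,576 = 683,671,552 bytes
652 MB = 652 × 1,000,000 = 652,000,000 bytes
difference = 31,671,552 bytes
31,671,552 / 1,000 = 31,671.552 kB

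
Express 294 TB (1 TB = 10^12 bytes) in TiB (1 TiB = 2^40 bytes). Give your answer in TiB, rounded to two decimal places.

267.39 TiB

294 TB = 294 × 10^12 bytes = 294,000,000,000,000 bytes
1 TiB = 1,099,511,627,776 bytes
294,000,000,000,000 / 1,099,511,627,776 = 267.39 TiB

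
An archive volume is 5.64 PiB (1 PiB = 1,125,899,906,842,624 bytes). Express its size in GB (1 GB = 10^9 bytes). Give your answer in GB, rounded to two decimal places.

6,350,075.47 GB

5.64 PiB = 5.64 × 2^50 bytes = 6,350,075,474,592,399.36 bytes
1 GB = 10^9 bytes = 1,000,000,000 bytes
6,350,075,474,592,399.36 / 1,000,000,000 = 6,350,075.47 GB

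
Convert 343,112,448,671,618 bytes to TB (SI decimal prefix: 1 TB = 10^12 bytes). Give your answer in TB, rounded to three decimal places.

343.112 TB

343,112,448,671,618 bytes given.
1 TB = 10^12 bytes = 1,000,000,000,000 bytes
343,112,448,671,618 / 1,000,000,000,000 = 343.112 TB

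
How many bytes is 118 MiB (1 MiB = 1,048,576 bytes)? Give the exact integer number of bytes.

123,731,968 bytes

118 × 1,048,576 = 123,731,968 bytes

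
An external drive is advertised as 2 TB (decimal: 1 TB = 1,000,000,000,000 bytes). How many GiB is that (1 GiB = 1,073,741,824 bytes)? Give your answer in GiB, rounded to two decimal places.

1,862.65 GiB

2 TB × 1,000,000,000,000 bytes/TB = 2,000,000,000,000 bytes
1 GiB = 1,073,741,824 bytes
2,000,000,000,000 / 1,073,741,824 = 1,862.65 GiB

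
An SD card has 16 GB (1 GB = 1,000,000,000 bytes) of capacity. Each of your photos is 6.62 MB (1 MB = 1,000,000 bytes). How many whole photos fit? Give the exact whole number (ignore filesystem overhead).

Capacity: 16 GB = 16,000,000,000 bytes
Per item: 6.62 MB = 6,620,000 bytes
⌊16,000,000,000 / 6,620,000⌋ = 2,416

2,416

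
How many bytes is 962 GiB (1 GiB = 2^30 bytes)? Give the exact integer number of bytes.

962 × 1,073,741,824 = 1,032,939,634,688 bytes

1,032,939,634,688 bytes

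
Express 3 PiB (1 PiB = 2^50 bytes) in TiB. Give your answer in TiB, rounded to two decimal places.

3 PiB × 1,125,899,906,842,624 bytes/PiB = 3,377,699,720,527,872 bytes
1 TiB = 1,099,511,627,776 bytes
3,377,699,720,527,872 / 1,099,511,627,776 = 3,072.00 TiB

3,072.00 TiB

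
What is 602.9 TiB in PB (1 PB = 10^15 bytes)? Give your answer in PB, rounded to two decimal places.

0.66 PB

602.9 TiB × 1,099,511,627,776 bytes/TiB = 662,895,560,386,150.4 bytes
1 PB = 1,000,000,000,000,000 bytes
662,895,560,386,150.4 / 1,000,000,000,000,000 = 0.66 PB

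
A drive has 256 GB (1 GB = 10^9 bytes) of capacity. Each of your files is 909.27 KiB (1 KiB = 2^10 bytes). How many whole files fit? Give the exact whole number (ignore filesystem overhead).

274,945

Capacity: 256 GB = 256,000,000,000 bytes
Per item: 909.27 KiB = 931,092.48 bytes
⌊256,000,000,000 / 931,092.48⌋ = 274,945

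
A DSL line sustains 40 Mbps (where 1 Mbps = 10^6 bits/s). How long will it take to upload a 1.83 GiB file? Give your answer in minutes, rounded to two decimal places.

1.83 GiB = 1,964,947,537.92 bytes = 15,719,580,303.36 bits
40 Mbps = 40,000,000 bits/s
time = 15,719,580,303.36 / 40,000,000 = 392.990 s
392.990 s / 60 = 6.55 minutes

6.55 minutes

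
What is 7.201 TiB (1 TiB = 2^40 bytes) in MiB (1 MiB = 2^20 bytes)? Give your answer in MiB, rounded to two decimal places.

7.201 TiB = 7.201 × 2^40 bytes = 7,917,583,231,614.976 bytes
1 MiB = 1,048,576 bytes
7,917,583,231,614.976 / 1,048,576 = 7,550,795.78 MiB

7,550,795.78 MiB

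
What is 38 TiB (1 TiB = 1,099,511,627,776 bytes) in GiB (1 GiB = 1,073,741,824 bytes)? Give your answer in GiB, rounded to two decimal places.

38 TiB = 38 × 2^40 bytes = 41,781,441,855,488 bytes
1 GiB = 2^30 bytes = 1,073,741,824 bytes
41,781,441,855,488 / 1,073,741,824 = 38,912.00 GiB

38,912.00 GiB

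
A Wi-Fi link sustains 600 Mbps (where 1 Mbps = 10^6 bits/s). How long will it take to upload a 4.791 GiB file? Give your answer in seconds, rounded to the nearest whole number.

69 seconds

4.791 GiB = 5,144,297,078.784 bytes = 41,154,376,630.272 bits
600 Mbps = 600,000,000 bits/s
time = 41,154,376,630.272 / 600,000,000 = 69 s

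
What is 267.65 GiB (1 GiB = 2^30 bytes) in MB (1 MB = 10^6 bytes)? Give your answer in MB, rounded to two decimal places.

287,387.00 MB

267.65 GiB = 267.65 × 2^30 bytes = 287,386,999,193.6 bytes
1 MB = 10^6 bytes = 1,000,000 bytes
287,386,999,193.6 / 1,000,000 = 287,387.00 MB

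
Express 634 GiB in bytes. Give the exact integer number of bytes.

634 × 1,073,741,824 = 680,752,316,416 bytes  (1 GiB = 2^30 bytes)

680,752,316,416 bytes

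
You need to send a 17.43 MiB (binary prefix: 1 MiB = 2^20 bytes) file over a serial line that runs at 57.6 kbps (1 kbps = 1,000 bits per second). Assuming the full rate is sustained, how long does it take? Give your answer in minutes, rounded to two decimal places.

17.43 MiB = 18,276,679.68 bytes = 146,213,437.44 bits
57.6 kbps = 57,600 bits/s
time = 146,213,437.44 / 57,600 = 2,538.428 s
2,538.428 s / 60 = 42.31 minutes

42.31 minutes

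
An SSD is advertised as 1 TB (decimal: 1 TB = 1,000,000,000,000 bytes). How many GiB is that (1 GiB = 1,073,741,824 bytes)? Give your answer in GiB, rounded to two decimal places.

1 TB × 1,000,000,000,000 bytes/TB = 1,000,000,000,000 bytes
1 GiB = 2^30 bytes = 1,073,741,824 bytes
1,000,000,000,000 / 1,073,741,824 = 931.32 GiB

931.32 GiB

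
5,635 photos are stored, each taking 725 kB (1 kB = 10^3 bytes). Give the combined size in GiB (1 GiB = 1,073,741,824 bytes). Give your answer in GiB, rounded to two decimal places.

3.80 GiB

Total = 5,635 × 725 kB = 4,085,375 kB
= 4,085,375 × 1,000 bytes = 4,085,375,000 bytes
1 GiB = 1,073,741,824 bytes
4,085,375,000 / 1,073,741,824 = 3.80 GiB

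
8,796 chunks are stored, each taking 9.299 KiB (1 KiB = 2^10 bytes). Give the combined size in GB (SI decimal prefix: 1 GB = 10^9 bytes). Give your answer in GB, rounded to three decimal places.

0.084 GB

Total = 8,796 × 9.299 KiB = 81794.004 KiB
= 81794.004 × 1,024 bytes = 83,757,060.096 bytes
1 GB = 1,000,000,000 bytes
83,757,060.096 / 1,000,000,000 = 0.084 GB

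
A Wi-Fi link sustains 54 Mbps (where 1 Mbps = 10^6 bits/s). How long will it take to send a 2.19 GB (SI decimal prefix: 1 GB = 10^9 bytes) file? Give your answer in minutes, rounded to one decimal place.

2.19 GB = 2,190,000,000 bytes = 17,520,000,000 bits
54 Mbps = 54,000,000 bits/s
time = 17,520,000,000 / 54,000,000 = 324.44 s
324.44 s / 60 = 5.4 minutes

5.4 minutes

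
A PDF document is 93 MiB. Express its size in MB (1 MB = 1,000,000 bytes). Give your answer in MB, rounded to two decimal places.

93 MiB = 93 × 2^20 bytes = 97,517,568 bytes
1 MB = 1,000,000 bytes
97,517,568 / 1,000,000 = 97.52 MB

97.52 MB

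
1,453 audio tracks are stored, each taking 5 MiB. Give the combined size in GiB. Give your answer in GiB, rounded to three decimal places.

Total = 1,453 × 5 MiB = 7265 MiB
= 7265 × 1,048,576 bytes = 7,617,904,640 bytes
1 GiB = 1,073,741,824 bytes
7,617,904,640 / 1,073,741,824 = 7.095 GiB

7.095 GiB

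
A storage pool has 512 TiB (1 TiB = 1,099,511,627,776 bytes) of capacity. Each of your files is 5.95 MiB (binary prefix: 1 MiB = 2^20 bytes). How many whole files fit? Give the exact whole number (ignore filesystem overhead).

Capacity: 512 TiB = 562,949,953,421,312 bytes
Per item: 5.95 MiB = 6,239,027.2 bytes
⌊562,949,953,421,312 / 6,239,027.2⌋ = 90,230,405

90,230,405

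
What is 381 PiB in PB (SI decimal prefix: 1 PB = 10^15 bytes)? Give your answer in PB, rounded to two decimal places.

381 PiB × 1,125,899,906,842,624 bytes/PiB = 428,967,864,507,039,744 bytes
1 PB = 10^15 bytes = 1,000,000,000,000,000 bytes
428,967,864,507,039,744 / 1,000,000,000,000,000 = 428.97 PB

428.97 PB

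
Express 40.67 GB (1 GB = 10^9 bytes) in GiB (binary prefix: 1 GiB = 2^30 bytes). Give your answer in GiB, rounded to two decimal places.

40.67 GB = 40.67 × 10^9 bytes = 40,670,000,000 bytes
1 GiB = 1,073,741,824 bytes
40,670,000,000 / 1,073,741,824 = 37.88 GiB

37.88 GiB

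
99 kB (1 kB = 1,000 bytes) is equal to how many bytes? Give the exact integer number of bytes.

99,000 bytes

99 × 1,000 = 99,000 bytes  (1 kB = 10^3 bytes)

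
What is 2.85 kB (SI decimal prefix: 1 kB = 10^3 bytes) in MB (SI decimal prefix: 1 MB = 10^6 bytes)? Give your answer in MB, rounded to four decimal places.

0.0029 MB

2.85 kB = 2.85 × 10^3 bytes = 2,850 bytes
1 MB = 1,000,000 bytes
2,850 / 1,000,000 = 0.0029 MB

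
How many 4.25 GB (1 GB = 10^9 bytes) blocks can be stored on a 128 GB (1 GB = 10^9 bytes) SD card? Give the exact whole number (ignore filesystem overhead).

30

Capacity: 128 GB = 128,000,000,000 bytes
Per item: 4.25 GB = 4,250,000,000 bytes
⌊128,000,000,000 / 4,250,000,000⌋ = 30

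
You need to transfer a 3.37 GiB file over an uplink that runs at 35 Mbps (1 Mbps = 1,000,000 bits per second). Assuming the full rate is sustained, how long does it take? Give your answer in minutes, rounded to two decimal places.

3.37 GiB = 3,618,509,946.88 bytes = 28,948,079,575.04 bits
35 Mbps = 35,000,000 bits/s
time = 28,948,079,575.04 / 35,000,000 = 827.088 s
827.088 s / 60 = 13.78 minutes

13.78 minutes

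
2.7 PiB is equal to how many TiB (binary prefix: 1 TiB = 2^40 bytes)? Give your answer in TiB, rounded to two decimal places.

2,764.80 TiB

2.7 PiB × 1,125,899,906,842,624 bytes/PiB = 3,039,929,748,475,084.8 bytes
1 TiB = 1,099,511,627,776 bytes
3,039,929,748,475,084.8 / 1,099,511,627,776 = 2,764.80 TiB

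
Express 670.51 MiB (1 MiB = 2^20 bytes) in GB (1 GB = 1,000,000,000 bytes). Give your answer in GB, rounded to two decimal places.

0.70 GB

670.51 MiB = 670.51 × 2^20 bytes = 703,080,693.76 bytes
1 GB = 1,000,000,000 bytes
703,080,693.76 / 1,000,000,000 = 0.70 GB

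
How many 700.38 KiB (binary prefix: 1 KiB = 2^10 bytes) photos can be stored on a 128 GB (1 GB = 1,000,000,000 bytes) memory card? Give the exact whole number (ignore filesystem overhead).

178,474

Capacity: 128 GB = 128,000,000,000 bytes
Per item: 700.38 KiB = 717,189.12 bytes
⌊128,000,000,000 / 717,189.12⌋ = 178,474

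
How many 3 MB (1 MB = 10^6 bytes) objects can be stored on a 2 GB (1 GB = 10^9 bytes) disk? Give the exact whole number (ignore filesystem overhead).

Capacity: 2 GB = 2,000,000,000 bytes
Per item: 3 MB = 3,000,000 bytes
⌊2,000,000,000 / 3,000,000⌋ = 666

666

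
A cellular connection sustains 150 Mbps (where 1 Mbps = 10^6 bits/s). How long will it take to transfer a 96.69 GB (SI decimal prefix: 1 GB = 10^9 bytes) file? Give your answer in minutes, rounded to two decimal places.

85.95 minutes

96.69 GB = 96,690,000,000 bytes = 773,520,000,000 bits
150 Mbps = 150,000,000 bits/s
time = 773,520,000,000 / 150,000,000 = 5,156.800 s
5,156.800 s / 60 = 85.95 minutes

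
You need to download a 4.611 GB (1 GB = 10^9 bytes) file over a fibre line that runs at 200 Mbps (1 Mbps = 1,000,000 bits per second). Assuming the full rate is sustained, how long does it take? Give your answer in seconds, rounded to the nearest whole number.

184 seconds

4.611 GB = 4,611,000,000 bytes = 36,888,000,000 bits
200 Mbps = 200,000,000 bits/s
time = 36,888,000,000 / 200,000,000 = 184 s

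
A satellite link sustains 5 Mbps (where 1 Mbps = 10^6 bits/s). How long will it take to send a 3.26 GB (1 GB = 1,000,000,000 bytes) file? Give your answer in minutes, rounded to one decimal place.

3.26 GB = 3,260,000,000 bytes = 26,080,000,000 bits
5 Mbps = 5,000,000 bits/s
time = 26,080,000,000 / 5,000,000 = 5,216.00 s
5,216.00 s / 60 = 86.9 minutes

86.9 minutes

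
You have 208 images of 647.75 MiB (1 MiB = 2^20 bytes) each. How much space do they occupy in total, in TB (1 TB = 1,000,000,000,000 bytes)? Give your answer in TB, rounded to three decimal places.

Total = 208 × 647.75 MiB = 134,732 MiB
= 134,732 × 1,048,576 bytes = 141,276,741,632 bytes
1 TB = 1,000,000,000,000 bytes
141,276,741,632 / 1,000,000,000,000 = 0.141 TB

0.141 TB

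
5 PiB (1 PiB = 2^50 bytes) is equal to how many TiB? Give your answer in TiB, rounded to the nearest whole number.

5 PiB = 5 × 2^50 bytes = 5,629,499,534,213,120 bytes
1 TiB = 2^40 bytes = 1,099,511,627,776 bytes
5,629,499,534,213,120 / 1,099,511,627,776 = 5,120 TiB

5,120 TiB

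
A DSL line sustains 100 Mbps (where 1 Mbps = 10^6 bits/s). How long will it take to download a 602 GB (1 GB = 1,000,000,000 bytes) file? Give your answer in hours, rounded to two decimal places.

13.38 hours

602 GB = 602,000,000,000 bytes = 4,816,000,000,000 bits
100 Mbps = 100,000,000 bits/s
time = 4,816,000,000,000 / 100,000,000 = 48,160.0000 s
48,160.0000 s / 3600 = 13.38 hours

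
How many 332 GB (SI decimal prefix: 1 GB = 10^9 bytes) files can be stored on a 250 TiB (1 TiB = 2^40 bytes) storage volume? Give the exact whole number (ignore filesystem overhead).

Capacity: 250 TiB = 274,877,906,944,000 bytes
Per item: 332 GB = 332,000,000,000 bytes
⌊274,877,906,944,000 / 332,000,000,000⌋ = 827

827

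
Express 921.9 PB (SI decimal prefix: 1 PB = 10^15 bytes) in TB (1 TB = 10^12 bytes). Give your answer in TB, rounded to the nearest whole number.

921,900 TB

921.9 PB × 1,000,000,000,000,000 bytes/PB = 921,900,000,000,000,000 bytes
1 TB = 1,000,000,000,000 bytes
921,900,000,000,000,000 / 1,000,000,000,000 = 921,900 TB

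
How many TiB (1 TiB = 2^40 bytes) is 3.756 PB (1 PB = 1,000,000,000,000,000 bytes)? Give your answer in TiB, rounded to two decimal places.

3.756 PB = 3.756 × 10^15 bytes = 3,756,000,000,000,000 bytes
1 TiB = 2^40 bytes = 1,099,511,627,776 bytes
3,756,000,000,000,000 / 1,099,511,627,776 = 3,416.06 TiB

3,416.06 TiB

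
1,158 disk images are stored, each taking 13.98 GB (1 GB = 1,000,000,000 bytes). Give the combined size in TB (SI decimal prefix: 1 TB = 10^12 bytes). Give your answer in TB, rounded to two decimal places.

16.19 TB

Total = 1,158 × 13.98 GB = 16188.84 GB
= 16188.84 × 1,000,000,000 bytes = 16,188,840,000,000 bytes
1 TB = 1,000,000,000,000 bytes
16,188,840,000,000 / 1,000,000,000,000 = 16.19 TB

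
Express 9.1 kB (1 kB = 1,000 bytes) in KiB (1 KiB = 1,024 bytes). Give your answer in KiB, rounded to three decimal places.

9.1 kB = 9.1 × 10^3 bytes = 9,100 bytes
1 KiB = 1,024 bytes
9,100 / 1,024 = 8.887 KiB

8.887 KiB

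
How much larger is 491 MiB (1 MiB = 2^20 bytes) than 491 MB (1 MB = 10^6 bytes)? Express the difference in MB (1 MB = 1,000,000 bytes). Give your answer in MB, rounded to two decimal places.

491 MiB = 491 × 1,048,576 = 514,850,816 bytes
491 MB = 491 × 1,000,000 = 491,000,000 bytes
difference = 23,850,816 bytes
23,850,816 / 1,000,000 = 23.85 MB

23.85 MB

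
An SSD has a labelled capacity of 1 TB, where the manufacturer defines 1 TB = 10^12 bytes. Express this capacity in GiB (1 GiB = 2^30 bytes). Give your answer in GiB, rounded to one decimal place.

931.3 GiB

1 TB = 1 × 10^12 bytes = 1,000,000,000,000 bytes
1 GiB = 2^30 bytes = 1,073,741,824 bytes
1,000,000,000,000 / 1,073,741,824 = 931.3 GiB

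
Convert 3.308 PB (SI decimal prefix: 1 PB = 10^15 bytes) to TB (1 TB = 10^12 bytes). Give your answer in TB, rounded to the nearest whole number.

3.308 PB = 3.308 × 10^15 bytes = 3,308,000,000,000,000 bytes
1 TB = 1,000,000,000,000 bytes
3,308,000,000,000,000 / 1,000,000,000,000 = 3,308 TB

3,308 TB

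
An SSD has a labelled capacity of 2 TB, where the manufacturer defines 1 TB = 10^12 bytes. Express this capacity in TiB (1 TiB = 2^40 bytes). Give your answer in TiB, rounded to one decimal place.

1.8 TiB

2 TB × 1,000,000,000,000 bytes/TB = 2,000,000,000,000 bytes
1 TiB = 1,099,511,627,776 bytes
2,000,000,000,000 / 1,099,511,627,776 = 1.8 TiB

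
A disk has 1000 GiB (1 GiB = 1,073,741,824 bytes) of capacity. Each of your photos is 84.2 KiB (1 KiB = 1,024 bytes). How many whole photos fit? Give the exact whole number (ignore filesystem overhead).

Capacity: 1000 GiB = 1,073,741,824,000 bytes
Per item: 84.2 KiB = 86,220.8 bytes
⌊1,073,741,824,000 / 86,220.8⌋ = 12,453,396

12,453,396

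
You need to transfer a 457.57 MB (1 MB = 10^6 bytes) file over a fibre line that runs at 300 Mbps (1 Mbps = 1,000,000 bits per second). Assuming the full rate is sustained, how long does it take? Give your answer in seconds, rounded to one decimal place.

457.57 MB = 457,570,000 bytes = 3,660,560,000 bits
300 Mbps = 300,000,000 bits/s
time = 3,660,560,000 / 300,000,000 = 12.2 s

12.2 seconds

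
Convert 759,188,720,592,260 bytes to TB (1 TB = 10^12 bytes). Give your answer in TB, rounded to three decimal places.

759.189 TB

759,188,720,592,260 bytes given.
1 TB = 1,000,000,000,000 bytes
759,188,720,592,260 / 1,000,000,000,000 = 759.189 TB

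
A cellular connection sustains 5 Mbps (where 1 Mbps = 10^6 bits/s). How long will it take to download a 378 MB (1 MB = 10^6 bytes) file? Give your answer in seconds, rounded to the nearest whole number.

378 MB = 378,000,000 bytes = 3,024,000,000 bits
5 Mbps = 5,000,000 bits/s
time = 3,024,000,000 / 5,000,000 = 605 s

605 seconds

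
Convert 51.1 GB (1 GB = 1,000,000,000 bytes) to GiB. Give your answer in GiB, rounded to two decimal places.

51.1 GB = 51.1 × 10^9 bytes = 51,100,000,000 bytes
1 GiB = 2^30 bytes = 1,073,741,824 bytes
51,100,000,000 / 1,073,741,824 = 47.59 GiB

47.59 GiB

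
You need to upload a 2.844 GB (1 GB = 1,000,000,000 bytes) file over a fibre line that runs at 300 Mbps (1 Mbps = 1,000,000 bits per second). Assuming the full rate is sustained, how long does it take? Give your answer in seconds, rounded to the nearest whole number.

2.844 GB = 2,844,000,000 bytes = 22,752,000,000 bits
300 Mbps = 300,000,000 bits/s
time = 22,752,000,000 / 300,000,000 = 76 s

76 seconds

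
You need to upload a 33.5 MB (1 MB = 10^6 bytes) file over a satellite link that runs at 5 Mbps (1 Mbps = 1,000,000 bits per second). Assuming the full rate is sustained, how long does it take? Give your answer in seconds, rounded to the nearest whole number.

54 seconds

33.5 MB = 33,500,000 bytes = 268,000,000 bits
5 Mbps = 5,000,000 bits/s
time = 268,000,000 / 5,000,000 = 54 s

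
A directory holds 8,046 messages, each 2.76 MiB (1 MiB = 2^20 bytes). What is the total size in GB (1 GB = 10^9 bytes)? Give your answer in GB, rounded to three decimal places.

Total = 8,046 × 2.76 MiB = 22206.96 MiB
= 22206.96 × 1,048,576 bytes = 23,285,685,288.96 bytes
1 GB = 1,000,000,000 bytes
23,285,685,288.96 / 1,000,000,000 = 23.286 GB

23.286 GB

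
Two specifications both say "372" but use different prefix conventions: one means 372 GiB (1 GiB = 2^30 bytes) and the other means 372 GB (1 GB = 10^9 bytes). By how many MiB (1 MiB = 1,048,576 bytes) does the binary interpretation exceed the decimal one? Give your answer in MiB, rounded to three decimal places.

372 GiB = 372 × 1,073,741,824 = 399,431,958,528 bytes
372 GB = 372 × 1,000,000,000 = 372,000,000,000 bytes
difference = 27,431,958,528 bytes
27,431,958,528 / 1,048,576 = 26,161.154 MiB

26,161.154 MiB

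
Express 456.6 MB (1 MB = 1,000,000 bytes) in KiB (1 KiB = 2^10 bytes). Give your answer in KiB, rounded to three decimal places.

445,898.438 KiB

456.6 MB × 1,000,000 bytes/MB = 456,600,000 bytes
1 KiB = 2^10 bytes = 1,024 bytes
456,600,000 / 1,024 = 445,898.438 KiB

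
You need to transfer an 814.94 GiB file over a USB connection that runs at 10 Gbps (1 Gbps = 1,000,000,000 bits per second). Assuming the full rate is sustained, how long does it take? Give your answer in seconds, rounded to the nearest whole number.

814.94 GiB = 875,035,162,050.56 bytes = 7,000,281,296,404.48 bits
10 Gbps = 10,000,000,000 bits/s
time = 7,000,281,296,404.48 / 10,000,000,000 = 700 s

700 seconds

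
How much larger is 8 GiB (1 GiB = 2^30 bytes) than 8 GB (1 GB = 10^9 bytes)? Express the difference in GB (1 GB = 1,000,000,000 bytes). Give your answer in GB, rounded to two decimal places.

0.59 GB

8 GiB = 8 × 1,073,741,824 = 8,589,934,592 bytes
8 GB = 8 × 1,000,000,000 = 8,000,000,000 bytes
difference = 589,934,592 bytes
589,934,592 / 1,000,000,000 = 0.59 GB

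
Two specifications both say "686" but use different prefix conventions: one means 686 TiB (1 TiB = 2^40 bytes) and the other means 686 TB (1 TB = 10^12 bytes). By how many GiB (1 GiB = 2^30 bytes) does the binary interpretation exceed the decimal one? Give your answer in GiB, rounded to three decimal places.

63,576.714 GiB

686 TiB = 686 × 1,099,511,627,776 = 754,264,976,654,336 bytes
686 TB = 686 × 1,000,000,000,000 = 686,000,000,000,000 bytes
difference = 68,264,976,654,336 bytes
68,264,976,654,336 / 1,073,741,824 = 63,576.714 GiB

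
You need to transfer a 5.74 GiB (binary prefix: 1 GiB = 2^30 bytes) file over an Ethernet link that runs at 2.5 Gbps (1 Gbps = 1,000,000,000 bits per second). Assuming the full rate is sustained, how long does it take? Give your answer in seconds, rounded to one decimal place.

5.74 GiB = 6,163,278,069.76 bytes = 49,306,224,558.08 bits
2.5 Gbps = 2,500,000,000 bits/s
time = 49,306,224,558.08 / 2,500,000,000 = 19.7 s

19.7 seconds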